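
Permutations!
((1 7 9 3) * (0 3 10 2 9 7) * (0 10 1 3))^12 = ((1 10 2 9))^12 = (10)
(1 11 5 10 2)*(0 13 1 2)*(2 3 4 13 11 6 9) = [11, 6, 3, 4, 13, 10, 9, 7, 8, 2, 0, 5, 12, 1] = (0 11 5 10)(1 6 9 2 3 4 13)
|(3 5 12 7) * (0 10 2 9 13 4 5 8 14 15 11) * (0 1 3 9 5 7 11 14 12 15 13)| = |(0 10 2 5 15 14 13 4 7 9)(1 3 8 12 11)| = 10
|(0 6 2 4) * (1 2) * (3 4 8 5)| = 8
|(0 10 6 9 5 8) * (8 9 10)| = 2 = |(0 8)(5 9)(6 10)|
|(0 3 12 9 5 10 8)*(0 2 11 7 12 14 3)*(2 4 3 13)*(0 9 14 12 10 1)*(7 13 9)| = |(0 7 10 8 4 3 12 14 9 5 1)(2 11 13)| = 33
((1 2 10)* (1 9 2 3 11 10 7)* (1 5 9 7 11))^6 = ((1 3)(2 11 10 7 5 9))^6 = (11)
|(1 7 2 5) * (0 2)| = 5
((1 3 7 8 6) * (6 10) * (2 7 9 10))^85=(10)(2 7 8)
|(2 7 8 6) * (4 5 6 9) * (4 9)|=6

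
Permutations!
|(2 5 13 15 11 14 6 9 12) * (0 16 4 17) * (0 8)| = 45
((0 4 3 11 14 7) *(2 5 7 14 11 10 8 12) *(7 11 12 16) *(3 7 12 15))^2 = (0 7 4)(2 11 3 8 12 5 15 10 16)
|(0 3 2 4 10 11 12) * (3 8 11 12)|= |(0 8 11 3 2 4 10 12)|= 8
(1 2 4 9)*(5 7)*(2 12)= (1 12 2 4 9)(5 7)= [0, 12, 4, 3, 9, 7, 6, 5, 8, 1, 10, 11, 2]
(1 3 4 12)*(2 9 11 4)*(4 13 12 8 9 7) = (1 3 2 7 4 8 9 11 13 12) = [0, 3, 7, 2, 8, 5, 6, 4, 9, 11, 10, 13, 1, 12]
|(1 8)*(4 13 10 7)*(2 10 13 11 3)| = |(13)(1 8)(2 10 7 4 11 3)| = 6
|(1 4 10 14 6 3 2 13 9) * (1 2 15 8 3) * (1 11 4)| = |(2 13 9)(3 15 8)(4 10 14 6 11)| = 15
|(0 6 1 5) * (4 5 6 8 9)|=10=|(0 8 9 4 5)(1 6)|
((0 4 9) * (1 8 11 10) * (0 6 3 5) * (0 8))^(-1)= (0 1 10 11 8 5 3 6 9 4)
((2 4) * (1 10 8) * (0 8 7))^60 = ((0 8 1 10 7)(2 4))^60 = (10)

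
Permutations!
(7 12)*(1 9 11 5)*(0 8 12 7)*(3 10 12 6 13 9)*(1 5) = (0 8 6 13 9 11 1 3 10 12) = [8, 3, 2, 10, 4, 5, 13, 7, 6, 11, 12, 1, 0, 9]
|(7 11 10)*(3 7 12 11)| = 6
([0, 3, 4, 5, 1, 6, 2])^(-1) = (1 4 2 6 5 3)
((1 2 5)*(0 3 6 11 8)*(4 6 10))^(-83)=(0 3 10 4 6 11 8)(1 2 5)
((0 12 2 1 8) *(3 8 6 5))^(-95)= ((0 12 2 1 6 5 3 8))^(-95)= (0 12 2 1 6 5 3 8)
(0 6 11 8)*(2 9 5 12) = (0 6 11 8)(2 9 5 12) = [6, 1, 9, 3, 4, 12, 11, 7, 0, 5, 10, 8, 2]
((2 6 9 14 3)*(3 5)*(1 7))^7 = ((1 7)(2 6 9 14 5 3))^7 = (1 7)(2 6 9 14 5 3)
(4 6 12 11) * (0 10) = (0 10)(4 6 12 11) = [10, 1, 2, 3, 6, 5, 12, 7, 8, 9, 0, 4, 11]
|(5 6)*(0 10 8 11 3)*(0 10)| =|(3 10 8 11)(5 6)| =4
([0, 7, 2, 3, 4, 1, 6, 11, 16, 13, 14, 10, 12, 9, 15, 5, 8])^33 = [0, 15, 2, 3, 4, 14, 6, 5, 16, 13, 7, 1, 12, 9, 11, 10, 8]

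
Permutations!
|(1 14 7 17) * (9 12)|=4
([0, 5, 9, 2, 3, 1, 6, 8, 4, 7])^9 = (1 5)(2 8)(3 7)(4 9)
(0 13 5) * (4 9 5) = [13, 1, 2, 3, 9, 0, 6, 7, 8, 5, 10, 11, 12, 4] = (0 13 4 9 5)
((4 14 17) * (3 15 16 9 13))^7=(3 16 13 15 9)(4 14 17)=((3 15 16 9 13)(4 14 17))^7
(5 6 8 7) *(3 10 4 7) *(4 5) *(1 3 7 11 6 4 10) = (1 3)(4 11 6 8 7 10 5) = [0, 3, 2, 1, 11, 4, 8, 10, 7, 9, 5, 6]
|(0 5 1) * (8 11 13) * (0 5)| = |(1 5)(8 11 13)| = 6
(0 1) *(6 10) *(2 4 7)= (0 1)(2 4 7)(6 10)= [1, 0, 4, 3, 7, 5, 10, 2, 8, 9, 6]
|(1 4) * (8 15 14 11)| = 4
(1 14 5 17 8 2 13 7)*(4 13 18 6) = (1 14 5 17 8 2 18 6 4 13 7) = [0, 14, 18, 3, 13, 17, 4, 1, 2, 9, 10, 11, 12, 7, 5, 15, 16, 8, 6]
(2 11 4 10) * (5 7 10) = (2 11 4 5 7 10) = [0, 1, 11, 3, 5, 7, 6, 10, 8, 9, 2, 4]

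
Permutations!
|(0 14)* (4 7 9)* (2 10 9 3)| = 6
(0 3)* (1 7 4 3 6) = (0 6 1 7 4 3) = [6, 7, 2, 0, 3, 5, 1, 4]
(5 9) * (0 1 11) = (0 1 11)(5 9) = [1, 11, 2, 3, 4, 9, 6, 7, 8, 5, 10, 0]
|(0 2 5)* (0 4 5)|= |(0 2)(4 5)|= 2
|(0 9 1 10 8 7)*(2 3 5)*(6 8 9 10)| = 21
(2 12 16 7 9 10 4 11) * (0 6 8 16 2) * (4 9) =(0 6 8 16 7 4 11)(2 12)(9 10) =[6, 1, 12, 3, 11, 5, 8, 4, 16, 10, 9, 0, 2, 13, 14, 15, 7]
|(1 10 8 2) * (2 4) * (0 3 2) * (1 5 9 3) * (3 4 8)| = 8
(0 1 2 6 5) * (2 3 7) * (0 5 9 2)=[1, 3, 6, 7, 4, 5, 9, 0, 8, 2]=(0 1 3 7)(2 6 9)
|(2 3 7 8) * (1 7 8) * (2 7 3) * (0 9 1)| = 6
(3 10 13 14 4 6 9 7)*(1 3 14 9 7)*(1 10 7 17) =(1 3 7 14 4 6 17)(9 10 13) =[0, 3, 2, 7, 6, 5, 17, 14, 8, 10, 13, 11, 12, 9, 4, 15, 16, 1]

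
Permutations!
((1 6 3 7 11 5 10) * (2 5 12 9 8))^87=(1 10 5 2 8 9 12 11 7 3 6)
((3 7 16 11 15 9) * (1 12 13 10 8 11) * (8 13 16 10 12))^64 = (1 12 10 3 15 8 16 13 7 9 11)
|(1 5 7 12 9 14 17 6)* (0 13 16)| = |(0 13 16)(1 5 7 12 9 14 17 6)| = 24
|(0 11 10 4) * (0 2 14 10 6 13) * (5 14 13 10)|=14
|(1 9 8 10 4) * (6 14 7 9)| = 8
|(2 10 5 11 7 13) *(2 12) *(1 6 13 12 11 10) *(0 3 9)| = 42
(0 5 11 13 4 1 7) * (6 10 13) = [5, 7, 2, 3, 1, 11, 10, 0, 8, 9, 13, 6, 12, 4] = (0 5 11 6 10 13 4 1 7)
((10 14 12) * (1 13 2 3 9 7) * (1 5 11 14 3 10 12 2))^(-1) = ((1 13)(2 10 3 9 7 5 11 14))^(-1) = (1 13)(2 14 11 5 7 9 3 10)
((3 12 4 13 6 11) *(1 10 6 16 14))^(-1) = ((1 10 6 11 3 12 4 13 16 14))^(-1) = (1 14 16 13 4 12 3 11 6 10)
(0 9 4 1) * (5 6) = (0 9 4 1)(5 6) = [9, 0, 2, 3, 1, 6, 5, 7, 8, 4]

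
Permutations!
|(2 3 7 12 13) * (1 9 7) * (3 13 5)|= 6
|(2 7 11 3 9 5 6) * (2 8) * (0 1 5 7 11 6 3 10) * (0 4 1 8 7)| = 10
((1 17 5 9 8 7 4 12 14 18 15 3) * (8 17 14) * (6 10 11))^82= (1 18 3 14 15)(4 8)(5 9 17)(6 10 11)(7 12)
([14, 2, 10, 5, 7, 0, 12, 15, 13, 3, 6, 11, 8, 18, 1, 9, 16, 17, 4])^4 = (0 10 13 15)(1 12 4 3)(2 8 7 5)(6 18 9 14)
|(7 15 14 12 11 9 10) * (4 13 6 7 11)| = |(4 13 6 7 15 14 12)(9 10 11)| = 21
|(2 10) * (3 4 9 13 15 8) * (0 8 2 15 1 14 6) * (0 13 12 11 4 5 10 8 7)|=12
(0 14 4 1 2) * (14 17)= (0 17 14 4 1 2)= [17, 2, 0, 3, 1, 5, 6, 7, 8, 9, 10, 11, 12, 13, 4, 15, 16, 14]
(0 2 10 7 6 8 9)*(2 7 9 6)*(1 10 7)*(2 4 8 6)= (0 1 10 9)(2 7 4 8)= [1, 10, 7, 3, 8, 5, 6, 4, 2, 0, 9]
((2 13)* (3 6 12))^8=(13)(3 12 6)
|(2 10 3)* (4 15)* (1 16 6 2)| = |(1 16 6 2 10 3)(4 15)| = 6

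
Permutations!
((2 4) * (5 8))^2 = (8)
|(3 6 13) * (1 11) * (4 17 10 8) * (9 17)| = |(1 11)(3 6 13)(4 9 17 10 8)| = 30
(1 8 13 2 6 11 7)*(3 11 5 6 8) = (1 3 11 7)(2 8 13)(5 6) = [0, 3, 8, 11, 4, 6, 5, 1, 13, 9, 10, 7, 12, 2]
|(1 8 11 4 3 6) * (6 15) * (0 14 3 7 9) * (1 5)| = 12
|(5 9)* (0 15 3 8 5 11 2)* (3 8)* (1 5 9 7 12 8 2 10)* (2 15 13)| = 24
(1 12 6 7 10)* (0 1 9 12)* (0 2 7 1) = (1 2 7 10 9 12 6) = [0, 2, 7, 3, 4, 5, 1, 10, 8, 12, 9, 11, 6]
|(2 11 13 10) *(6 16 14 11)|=7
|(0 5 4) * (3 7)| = |(0 5 4)(3 7)| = 6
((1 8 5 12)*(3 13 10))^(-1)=(1 12 5 8)(3 10 13)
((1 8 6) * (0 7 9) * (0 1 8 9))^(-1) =(0 7)(1 9)(6 8)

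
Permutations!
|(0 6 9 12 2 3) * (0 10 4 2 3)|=8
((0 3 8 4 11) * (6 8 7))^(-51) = (0 4 6 3 11 8 7) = ((0 3 7 6 8 4 11))^(-51)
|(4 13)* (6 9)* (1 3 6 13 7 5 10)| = |(1 3 6 9 13 4 7 5 10)| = 9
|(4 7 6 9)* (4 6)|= 2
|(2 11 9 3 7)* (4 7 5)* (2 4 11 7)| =12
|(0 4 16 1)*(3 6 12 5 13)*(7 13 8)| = |(0 4 16 1)(3 6 12 5 8 7 13)| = 28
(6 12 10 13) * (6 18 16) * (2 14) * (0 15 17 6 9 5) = (0 15 17 6 12 10 13 18 16 9 5)(2 14) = [15, 1, 14, 3, 4, 0, 12, 7, 8, 5, 13, 11, 10, 18, 2, 17, 9, 6, 16]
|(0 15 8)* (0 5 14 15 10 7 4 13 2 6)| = |(0 10 7 4 13 2 6)(5 14 15 8)| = 28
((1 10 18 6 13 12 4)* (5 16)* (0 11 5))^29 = (0 11 5 16)(1 10 18 6 13 12 4)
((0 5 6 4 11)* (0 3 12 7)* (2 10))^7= ((0 5 6 4 11 3 12 7)(2 10))^7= (0 7 12 3 11 4 6 5)(2 10)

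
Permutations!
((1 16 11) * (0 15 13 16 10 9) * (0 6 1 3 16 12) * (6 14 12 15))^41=((0 6 1 10 9 14 12)(3 16 11)(13 15))^41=(0 12 14 9 10 1 6)(3 11 16)(13 15)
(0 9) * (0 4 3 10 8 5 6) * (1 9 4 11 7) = (0 4 3 10 8 5 6)(1 9 11 7) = [4, 9, 2, 10, 3, 6, 0, 1, 5, 11, 8, 7]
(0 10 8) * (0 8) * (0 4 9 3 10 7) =(0 7)(3 10 4 9) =[7, 1, 2, 10, 9, 5, 6, 0, 8, 3, 4]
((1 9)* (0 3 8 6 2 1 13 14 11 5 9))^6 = (5 9 13 14 11)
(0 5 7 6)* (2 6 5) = (0 2 6)(5 7) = [2, 1, 6, 3, 4, 7, 0, 5]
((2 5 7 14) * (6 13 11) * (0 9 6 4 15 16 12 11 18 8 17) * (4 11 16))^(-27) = (0 9 6 13 18 8 17)(2 5 7 14)(4 15)(12 16)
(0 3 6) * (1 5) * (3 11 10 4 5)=(0 11 10 4 5 1 3 6)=[11, 3, 2, 6, 5, 1, 0, 7, 8, 9, 4, 10]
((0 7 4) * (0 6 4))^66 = ((0 7)(4 6))^66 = (7)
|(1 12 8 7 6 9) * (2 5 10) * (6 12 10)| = 6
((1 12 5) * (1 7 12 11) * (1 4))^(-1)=(1 4 11)(5 12 7)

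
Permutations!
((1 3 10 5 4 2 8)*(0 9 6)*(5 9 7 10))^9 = (0 6 9 10 7)(1 4)(2 3)(5 8)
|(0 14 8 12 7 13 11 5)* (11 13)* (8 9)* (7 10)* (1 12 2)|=11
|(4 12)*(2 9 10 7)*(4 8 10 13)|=|(2 9 13 4 12 8 10 7)|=8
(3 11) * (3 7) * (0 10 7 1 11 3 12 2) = (0 10 7 12 2)(1 11) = [10, 11, 0, 3, 4, 5, 6, 12, 8, 9, 7, 1, 2]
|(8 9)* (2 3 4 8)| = 5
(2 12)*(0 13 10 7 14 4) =(0 13 10 7 14 4)(2 12) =[13, 1, 12, 3, 0, 5, 6, 14, 8, 9, 7, 11, 2, 10, 4]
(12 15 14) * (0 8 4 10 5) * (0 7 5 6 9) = [8, 1, 2, 3, 10, 7, 9, 5, 4, 0, 6, 11, 15, 13, 12, 14] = (0 8 4 10 6 9)(5 7)(12 15 14)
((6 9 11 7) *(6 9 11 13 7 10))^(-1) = ((6 11 10)(7 9 13))^(-1) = (6 10 11)(7 13 9)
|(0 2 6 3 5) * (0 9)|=|(0 2 6 3 5 9)|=6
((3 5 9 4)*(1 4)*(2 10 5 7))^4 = ((1 4 3 7 2 10 5 9))^4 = (1 2)(3 5)(4 10)(7 9)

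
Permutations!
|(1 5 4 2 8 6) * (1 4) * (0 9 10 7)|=4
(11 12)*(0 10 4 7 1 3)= (0 10 4 7 1 3)(11 12)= [10, 3, 2, 0, 7, 5, 6, 1, 8, 9, 4, 12, 11]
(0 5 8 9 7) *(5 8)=(0 8 9 7)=[8, 1, 2, 3, 4, 5, 6, 0, 9, 7]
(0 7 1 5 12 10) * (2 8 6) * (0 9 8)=(0 7 1 5 12 10 9 8 6 2)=[7, 5, 0, 3, 4, 12, 2, 1, 6, 8, 9, 11, 10]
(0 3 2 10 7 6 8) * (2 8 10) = (0 3 8)(6 10 7) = [3, 1, 2, 8, 4, 5, 10, 6, 0, 9, 7]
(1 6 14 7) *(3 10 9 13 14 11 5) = (1 6 11 5 3 10 9 13 14 7) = [0, 6, 2, 10, 4, 3, 11, 1, 8, 13, 9, 5, 12, 14, 7]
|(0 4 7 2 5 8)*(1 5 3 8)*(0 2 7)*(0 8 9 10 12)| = |(0 4 8 2 3 9 10 12)(1 5)| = 8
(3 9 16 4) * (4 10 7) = (3 9 16 10 7 4) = [0, 1, 2, 9, 3, 5, 6, 4, 8, 16, 7, 11, 12, 13, 14, 15, 10]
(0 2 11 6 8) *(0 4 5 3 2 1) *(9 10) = [1, 0, 11, 2, 5, 3, 8, 7, 4, 10, 9, 6] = (0 1)(2 11 6 8 4 5 3)(9 10)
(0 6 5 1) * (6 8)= (0 8 6 5 1)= [8, 0, 2, 3, 4, 1, 5, 7, 6]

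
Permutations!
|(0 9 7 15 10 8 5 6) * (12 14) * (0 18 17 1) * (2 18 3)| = 26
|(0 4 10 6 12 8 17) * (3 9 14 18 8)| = 11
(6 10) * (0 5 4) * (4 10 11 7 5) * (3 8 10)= (0 4)(3 8 10 6 11 7 5)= [4, 1, 2, 8, 0, 3, 11, 5, 10, 9, 6, 7]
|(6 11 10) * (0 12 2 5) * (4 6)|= 4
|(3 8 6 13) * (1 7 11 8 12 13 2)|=6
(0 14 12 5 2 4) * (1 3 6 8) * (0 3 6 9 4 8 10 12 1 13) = (0 14 1 6 10 12 5 2 8 13)(3 9 4) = [14, 6, 8, 9, 3, 2, 10, 7, 13, 4, 12, 11, 5, 0, 1]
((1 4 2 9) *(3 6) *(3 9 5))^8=(1 4 2 5 3 6 9)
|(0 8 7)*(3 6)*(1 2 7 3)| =7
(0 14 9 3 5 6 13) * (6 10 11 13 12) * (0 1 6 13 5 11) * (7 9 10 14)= (0 7 9 3 11 5 14 10)(1 6 12 13)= [7, 6, 2, 11, 4, 14, 12, 9, 8, 3, 0, 5, 13, 1, 10]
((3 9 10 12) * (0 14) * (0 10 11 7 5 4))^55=((0 14 10 12 3 9 11 7 5 4))^55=(0 9)(3 4)(5 12)(7 10)(11 14)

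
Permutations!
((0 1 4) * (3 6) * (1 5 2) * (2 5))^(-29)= (0 4 1 2)(3 6)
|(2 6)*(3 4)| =2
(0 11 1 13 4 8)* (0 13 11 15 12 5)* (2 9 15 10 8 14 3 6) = [10, 11, 9, 6, 14, 0, 2, 7, 13, 15, 8, 1, 5, 4, 3, 12] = (0 10 8 13 4 14 3 6 2 9 15 12 5)(1 11)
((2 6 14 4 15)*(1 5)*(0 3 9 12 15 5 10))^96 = ((0 3 9 12 15 2 6 14 4 5 1 10))^96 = (15)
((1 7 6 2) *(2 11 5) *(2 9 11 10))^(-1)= (1 2 10 6 7)(5 11 9)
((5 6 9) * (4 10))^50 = (10)(5 9 6)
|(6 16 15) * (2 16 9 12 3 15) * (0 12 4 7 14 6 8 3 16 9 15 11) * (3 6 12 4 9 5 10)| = |(0 4 7 14 12 16 2 5 10 3 11)(6 15 8)| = 33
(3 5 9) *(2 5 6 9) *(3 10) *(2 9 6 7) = [0, 1, 5, 7, 4, 9, 6, 2, 8, 10, 3] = (2 5 9 10 3 7)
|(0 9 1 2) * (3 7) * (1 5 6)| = |(0 9 5 6 1 2)(3 7)| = 6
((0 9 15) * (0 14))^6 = ((0 9 15 14))^6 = (0 15)(9 14)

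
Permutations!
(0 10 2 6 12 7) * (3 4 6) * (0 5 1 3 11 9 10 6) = (0 6 12 7 5 1 3 4)(2 11 9 10) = [6, 3, 11, 4, 0, 1, 12, 5, 8, 10, 2, 9, 7]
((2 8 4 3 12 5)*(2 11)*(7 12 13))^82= ((2 8 4 3 13 7 12 5 11))^82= (2 8 4 3 13 7 12 5 11)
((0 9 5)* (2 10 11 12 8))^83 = ((0 9 5)(2 10 11 12 8))^83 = (0 5 9)(2 12 10 8 11)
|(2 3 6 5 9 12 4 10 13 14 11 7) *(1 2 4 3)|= |(1 2)(3 6 5 9 12)(4 10 13 14 11 7)|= 30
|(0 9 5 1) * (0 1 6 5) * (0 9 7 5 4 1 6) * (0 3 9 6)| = 8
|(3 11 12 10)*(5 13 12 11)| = |(3 5 13 12 10)| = 5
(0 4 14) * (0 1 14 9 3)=(0 4 9 3)(1 14)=[4, 14, 2, 0, 9, 5, 6, 7, 8, 3, 10, 11, 12, 13, 1]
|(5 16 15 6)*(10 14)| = 4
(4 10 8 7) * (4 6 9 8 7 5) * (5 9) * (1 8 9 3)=[0, 8, 2, 1, 10, 4, 5, 6, 3, 9, 7]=(1 8 3)(4 10 7 6 5)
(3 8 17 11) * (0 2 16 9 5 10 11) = (0 2 16 9 5 10 11 3 8 17) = [2, 1, 16, 8, 4, 10, 6, 7, 17, 5, 11, 3, 12, 13, 14, 15, 9, 0]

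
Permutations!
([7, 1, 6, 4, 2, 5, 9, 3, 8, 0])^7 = (9)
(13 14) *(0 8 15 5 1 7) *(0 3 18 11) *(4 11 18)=(18)(0 8 15 5 1 7 3 4 11)(13 14)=[8, 7, 2, 4, 11, 1, 6, 3, 15, 9, 10, 0, 12, 14, 13, 5, 16, 17, 18]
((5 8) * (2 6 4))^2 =((2 6 4)(5 8))^2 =(8)(2 4 6)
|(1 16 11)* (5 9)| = 6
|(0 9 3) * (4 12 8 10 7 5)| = 6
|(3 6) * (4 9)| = |(3 6)(4 9)| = 2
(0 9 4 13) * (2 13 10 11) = (0 9 4 10 11 2 13) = [9, 1, 13, 3, 10, 5, 6, 7, 8, 4, 11, 2, 12, 0]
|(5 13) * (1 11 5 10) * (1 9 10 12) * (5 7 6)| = 14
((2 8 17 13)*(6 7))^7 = (2 13 17 8)(6 7)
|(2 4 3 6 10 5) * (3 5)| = 3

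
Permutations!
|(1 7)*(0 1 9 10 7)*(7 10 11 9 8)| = 2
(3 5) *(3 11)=(3 5 11)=[0, 1, 2, 5, 4, 11, 6, 7, 8, 9, 10, 3]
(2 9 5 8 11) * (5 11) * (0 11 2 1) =(0 11 1)(2 9)(5 8) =[11, 0, 9, 3, 4, 8, 6, 7, 5, 2, 10, 1]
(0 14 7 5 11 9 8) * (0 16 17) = (0 14 7 5 11 9 8 16 17) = [14, 1, 2, 3, 4, 11, 6, 5, 16, 8, 10, 9, 12, 13, 7, 15, 17, 0]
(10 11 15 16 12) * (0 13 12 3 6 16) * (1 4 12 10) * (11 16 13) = (0 11 15)(1 4 12)(3 6 13 10 16) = [11, 4, 2, 6, 12, 5, 13, 7, 8, 9, 16, 15, 1, 10, 14, 0, 3]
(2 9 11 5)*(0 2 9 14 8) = (0 2 14 8)(5 9 11) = [2, 1, 14, 3, 4, 9, 6, 7, 0, 11, 10, 5, 12, 13, 8]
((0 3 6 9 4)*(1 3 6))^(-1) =(0 4 9 6)(1 3)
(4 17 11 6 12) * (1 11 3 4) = (1 11 6 12)(3 4 17) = [0, 11, 2, 4, 17, 5, 12, 7, 8, 9, 10, 6, 1, 13, 14, 15, 16, 3]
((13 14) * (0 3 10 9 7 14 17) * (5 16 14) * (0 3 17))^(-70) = (17)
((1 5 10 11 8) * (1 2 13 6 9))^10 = (1 5 10 11 8 2 13 6 9)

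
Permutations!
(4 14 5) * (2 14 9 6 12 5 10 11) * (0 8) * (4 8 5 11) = (0 5 8)(2 14 10 4 9 6 12 11) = [5, 1, 14, 3, 9, 8, 12, 7, 0, 6, 4, 2, 11, 13, 10]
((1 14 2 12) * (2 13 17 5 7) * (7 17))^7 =(1 14 13 7 2 12)(5 17)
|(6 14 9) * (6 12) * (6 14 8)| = 6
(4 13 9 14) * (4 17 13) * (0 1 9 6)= [1, 9, 2, 3, 4, 5, 0, 7, 8, 14, 10, 11, 12, 6, 17, 15, 16, 13]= (0 1 9 14 17 13 6)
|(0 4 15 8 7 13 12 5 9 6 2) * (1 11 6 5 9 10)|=|(0 4 15 8 7 13 12 9 5 10 1 11 6 2)|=14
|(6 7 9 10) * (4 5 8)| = |(4 5 8)(6 7 9 10)| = 12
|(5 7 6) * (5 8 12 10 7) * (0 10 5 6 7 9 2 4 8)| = 9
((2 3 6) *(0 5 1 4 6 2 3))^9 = (0 1 6 2 5 4 3)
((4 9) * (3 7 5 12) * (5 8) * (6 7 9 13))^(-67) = (3 7 9 8 4 5 13 12 6)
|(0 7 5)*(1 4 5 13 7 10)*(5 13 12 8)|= |(0 10 1 4 13 7 12 8 5)|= 9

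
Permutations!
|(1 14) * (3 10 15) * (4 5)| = 6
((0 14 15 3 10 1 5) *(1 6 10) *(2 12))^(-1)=(0 5 1 3 15 14)(2 12)(6 10)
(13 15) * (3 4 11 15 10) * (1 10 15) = (1 10 3 4 11)(13 15) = [0, 10, 2, 4, 11, 5, 6, 7, 8, 9, 3, 1, 12, 15, 14, 13]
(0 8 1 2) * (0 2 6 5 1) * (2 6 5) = [8, 5, 6, 3, 4, 1, 2, 7, 0] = (0 8)(1 5)(2 6)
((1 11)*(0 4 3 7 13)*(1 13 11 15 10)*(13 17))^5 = (0 17 7 4 13 11 3)(1 10 15)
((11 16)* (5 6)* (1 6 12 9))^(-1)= (1 9 12 5 6)(11 16)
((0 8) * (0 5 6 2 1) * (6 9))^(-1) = ((0 8 5 9 6 2 1))^(-1) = (0 1 2 6 9 5 8)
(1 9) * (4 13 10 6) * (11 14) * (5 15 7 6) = (1 9)(4 13 10 5 15 7 6)(11 14) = [0, 9, 2, 3, 13, 15, 4, 6, 8, 1, 5, 14, 12, 10, 11, 7]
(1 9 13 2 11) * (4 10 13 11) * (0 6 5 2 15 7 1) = (0 6 5 2 4 10 13 15 7 1 9 11) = [6, 9, 4, 3, 10, 2, 5, 1, 8, 11, 13, 0, 12, 15, 14, 7]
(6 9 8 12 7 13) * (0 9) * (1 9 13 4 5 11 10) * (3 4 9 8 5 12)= (0 13 6)(1 8 3 4 12 7 9 5 11 10)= [13, 8, 2, 4, 12, 11, 0, 9, 3, 5, 1, 10, 7, 6]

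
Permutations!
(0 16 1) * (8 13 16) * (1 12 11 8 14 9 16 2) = (0 14 9 16 12 11 8 13 2 1) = [14, 0, 1, 3, 4, 5, 6, 7, 13, 16, 10, 8, 11, 2, 9, 15, 12]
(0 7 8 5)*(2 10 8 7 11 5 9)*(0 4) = (0 11 5 4)(2 10 8 9) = [11, 1, 10, 3, 0, 4, 6, 7, 9, 2, 8, 5]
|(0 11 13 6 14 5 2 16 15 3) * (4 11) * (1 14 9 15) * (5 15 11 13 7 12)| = |(0 4 13 6 9 11 7 12 5 2 16 1 14 15 3)| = 15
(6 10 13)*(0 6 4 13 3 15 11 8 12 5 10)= (0 6)(3 15 11 8 12 5 10)(4 13)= [6, 1, 2, 15, 13, 10, 0, 7, 12, 9, 3, 8, 5, 4, 14, 11]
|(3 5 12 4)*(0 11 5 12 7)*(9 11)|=|(0 9 11 5 7)(3 12 4)|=15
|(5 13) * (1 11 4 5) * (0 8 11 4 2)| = |(0 8 11 2)(1 4 5 13)| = 4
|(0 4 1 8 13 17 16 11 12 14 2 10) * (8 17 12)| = |(0 4 1 17 16 11 8 13 12 14 2 10)| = 12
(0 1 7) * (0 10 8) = (0 1 7 10 8) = [1, 7, 2, 3, 4, 5, 6, 10, 0, 9, 8]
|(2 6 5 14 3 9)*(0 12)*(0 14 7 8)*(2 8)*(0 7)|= |(0 12 14 3 9 8 7 2 6 5)|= 10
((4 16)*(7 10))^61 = (4 16)(7 10)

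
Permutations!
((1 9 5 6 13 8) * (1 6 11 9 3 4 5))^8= (1 4 11)(3 5 9)(6 8 13)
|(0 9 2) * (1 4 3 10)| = 12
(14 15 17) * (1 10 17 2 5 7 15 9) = (1 10 17 14 9)(2 5 7 15) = [0, 10, 5, 3, 4, 7, 6, 15, 8, 1, 17, 11, 12, 13, 9, 2, 16, 14]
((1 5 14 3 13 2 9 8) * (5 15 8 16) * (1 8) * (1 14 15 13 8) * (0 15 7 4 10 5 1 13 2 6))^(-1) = (0 6 13 8 3 14 15)(1 16 9 2)(4 7 5 10)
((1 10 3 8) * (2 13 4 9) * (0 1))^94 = (0 8 3 10 1)(2 4)(9 13)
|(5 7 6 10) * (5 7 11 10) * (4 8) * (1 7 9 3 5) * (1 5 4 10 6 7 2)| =|(1 2)(3 4 8 10 9)(5 11 6)| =30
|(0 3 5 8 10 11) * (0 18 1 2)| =9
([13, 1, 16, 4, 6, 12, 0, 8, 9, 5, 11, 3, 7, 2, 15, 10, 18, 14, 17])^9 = [11, 1, 4, 14, 15, 9, 10, 12, 7, 8, 18, 17, 5, 3, 2, 16, 6, 13, 0]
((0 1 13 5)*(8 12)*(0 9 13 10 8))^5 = (5 13 9)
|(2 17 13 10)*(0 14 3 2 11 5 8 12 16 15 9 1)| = 15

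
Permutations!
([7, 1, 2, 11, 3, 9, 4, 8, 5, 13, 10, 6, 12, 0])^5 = (0 13 9 5 8 7)(3 11 6 4)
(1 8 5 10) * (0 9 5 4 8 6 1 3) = (0 9 5 10 3)(1 6)(4 8) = [9, 6, 2, 0, 8, 10, 1, 7, 4, 5, 3]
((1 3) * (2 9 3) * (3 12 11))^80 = (1 9 11)(2 12 3)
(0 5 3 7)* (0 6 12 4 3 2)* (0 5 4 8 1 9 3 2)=(0 4 2 5)(1 9 3 7 6 12 8)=[4, 9, 5, 7, 2, 0, 12, 6, 1, 3, 10, 11, 8]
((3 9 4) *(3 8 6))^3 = (3 8 9 6 4)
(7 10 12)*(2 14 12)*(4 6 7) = (2 14 12 4 6 7 10) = [0, 1, 14, 3, 6, 5, 7, 10, 8, 9, 2, 11, 4, 13, 12]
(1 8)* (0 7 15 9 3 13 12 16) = (0 7 15 9 3 13 12 16)(1 8) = [7, 8, 2, 13, 4, 5, 6, 15, 1, 3, 10, 11, 16, 12, 14, 9, 0]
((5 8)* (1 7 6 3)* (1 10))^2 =(1 6 10 7 3)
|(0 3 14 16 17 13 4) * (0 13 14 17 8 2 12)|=8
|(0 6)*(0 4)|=|(0 6 4)|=3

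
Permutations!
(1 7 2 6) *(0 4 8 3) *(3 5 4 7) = (0 7 2 6 1 3)(4 8 5) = [7, 3, 6, 0, 8, 4, 1, 2, 5]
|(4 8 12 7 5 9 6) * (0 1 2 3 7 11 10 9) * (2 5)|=21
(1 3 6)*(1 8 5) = (1 3 6 8 5) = [0, 3, 2, 6, 4, 1, 8, 7, 5]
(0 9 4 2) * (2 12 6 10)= [9, 1, 0, 3, 12, 5, 10, 7, 8, 4, 2, 11, 6]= (0 9 4 12 6 10 2)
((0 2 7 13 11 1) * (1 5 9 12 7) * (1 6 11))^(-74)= (0 12 6 13 5)(1 9 2 7 11)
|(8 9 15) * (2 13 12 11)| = |(2 13 12 11)(8 9 15)| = 12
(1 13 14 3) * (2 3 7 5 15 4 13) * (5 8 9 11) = [0, 2, 3, 1, 13, 15, 6, 8, 9, 11, 10, 5, 12, 14, 7, 4] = (1 2 3)(4 13 14 7 8 9 11 5 15)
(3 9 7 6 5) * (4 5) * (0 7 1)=[7, 0, 2, 9, 5, 3, 4, 6, 8, 1]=(0 7 6 4 5 3 9 1)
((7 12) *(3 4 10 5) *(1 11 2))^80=((1 11 2)(3 4 10 5)(7 12))^80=(12)(1 2 11)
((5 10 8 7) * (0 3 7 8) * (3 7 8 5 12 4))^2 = (0 12 3 5)(4 8 10 7)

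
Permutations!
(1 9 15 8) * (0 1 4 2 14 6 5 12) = (0 1 9 15 8 4 2 14 6 5 12) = [1, 9, 14, 3, 2, 12, 5, 7, 4, 15, 10, 11, 0, 13, 6, 8]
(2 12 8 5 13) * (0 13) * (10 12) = (0 13 2 10 12 8 5) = [13, 1, 10, 3, 4, 0, 6, 7, 5, 9, 12, 11, 8, 2]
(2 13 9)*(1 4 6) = (1 4 6)(2 13 9) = [0, 4, 13, 3, 6, 5, 1, 7, 8, 2, 10, 11, 12, 9]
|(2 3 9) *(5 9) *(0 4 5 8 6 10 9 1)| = |(0 4 5 1)(2 3 8 6 10 9)| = 12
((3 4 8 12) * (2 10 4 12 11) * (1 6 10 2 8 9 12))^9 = ((1 6 10 4 9 12 3)(8 11))^9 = (1 10 9 3 6 4 12)(8 11)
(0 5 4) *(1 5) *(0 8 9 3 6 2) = (0 1 5 4 8 9 3 6 2) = [1, 5, 0, 6, 8, 4, 2, 7, 9, 3]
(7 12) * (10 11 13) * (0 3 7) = [3, 1, 2, 7, 4, 5, 6, 12, 8, 9, 11, 13, 0, 10] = (0 3 7 12)(10 11 13)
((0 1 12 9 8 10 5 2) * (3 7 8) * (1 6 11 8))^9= ((0 6 11 8 10 5 2)(1 12 9 3 7))^9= (0 11 10 2 6 8 5)(1 7 3 9 12)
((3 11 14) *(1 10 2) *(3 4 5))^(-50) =((1 10 2)(3 11 14 4 5))^(-50) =(14)(1 10 2)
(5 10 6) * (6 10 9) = (10)(5 9 6) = [0, 1, 2, 3, 4, 9, 5, 7, 8, 6, 10]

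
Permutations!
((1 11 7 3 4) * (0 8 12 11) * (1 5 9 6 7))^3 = ((0 8 12 11 1)(3 4 5 9 6 7))^3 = (0 11 8 1 12)(3 9)(4 6)(5 7)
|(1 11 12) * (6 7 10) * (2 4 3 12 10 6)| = |(1 11 10 2 4 3 12)(6 7)| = 14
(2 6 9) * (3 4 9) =(2 6 3 4 9) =[0, 1, 6, 4, 9, 5, 3, 7, 8, 2]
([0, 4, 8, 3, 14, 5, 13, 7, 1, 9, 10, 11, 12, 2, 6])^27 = [0, 8, 13, 3, 1, 5, 14, 7, 2, 9, 10, 11, 12, 6, 4]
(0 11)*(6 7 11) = (0 6 7 11) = [6, 1, 2, 3, 4, 5, 7, 11, 8, 9, 10, 0]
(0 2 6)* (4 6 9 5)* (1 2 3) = (0 3 1 2 9 5 4 6) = [3, 2, 9, 1, 6, 4, 0, 7, 8, 5]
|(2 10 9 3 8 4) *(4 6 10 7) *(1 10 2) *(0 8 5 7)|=|(0 8 6 2)(1 10 9 3 5 7 4)|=28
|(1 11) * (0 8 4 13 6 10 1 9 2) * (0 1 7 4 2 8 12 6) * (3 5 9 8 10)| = 20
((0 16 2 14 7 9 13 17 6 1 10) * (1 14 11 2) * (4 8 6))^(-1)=((0 16 1 10)(2 11)(4 8 6 14 7 9 13 17))^(-1)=(0 10 1 16)(2 11)(4 17 13 9 7 14 6 8)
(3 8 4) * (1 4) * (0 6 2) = (0 6 2)(1 4 3 8) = [6, 4, 0, 8, 3, 5, 2, 7, 1]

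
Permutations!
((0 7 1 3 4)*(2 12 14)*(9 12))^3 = ((0 7 1 3 4)(2 9 12 14))^3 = (0 3 7 4 1)(2 14 12 9)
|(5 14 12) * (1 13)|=6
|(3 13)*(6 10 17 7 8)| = 10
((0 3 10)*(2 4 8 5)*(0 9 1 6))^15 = (0 9)(1 3)(2 5 8 4)(6 10)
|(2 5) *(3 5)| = 3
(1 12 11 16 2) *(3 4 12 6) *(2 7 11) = (1 6 3 4 12 2)(7 11 16) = [0, 6, 1, 4, 12, 5, 3, 11, 8, 9, 10, 16, 2, 13, 14, 15, 7]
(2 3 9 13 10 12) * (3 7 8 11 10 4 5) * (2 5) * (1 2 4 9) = (1 2 7 8 11 10 12 5 3)(9 13) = [0, 2, 7, 1, 4, 3, 6, 8, 11, 13, 12, 10, 5, 9]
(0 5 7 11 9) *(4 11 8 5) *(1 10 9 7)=[4, 10, 2, 3, 11, 1, 6, 8, 5, 0, 9, 7]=(0 4 11 7 8 5 1 10 9)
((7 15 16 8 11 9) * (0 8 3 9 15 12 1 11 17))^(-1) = ((0 8 17)(1 11 15 16 3 9 7 12))^(-1) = (0 17 8)(1 12 7 9 3 16 15 11)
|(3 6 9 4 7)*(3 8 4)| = 3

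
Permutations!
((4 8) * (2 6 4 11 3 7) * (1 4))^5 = (1 7 8 6 3 4 2 11)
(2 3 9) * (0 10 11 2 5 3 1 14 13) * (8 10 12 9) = (0 12 9 5 3 8 10 11 2 1 14 13) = [12, 14, 1, 8, 4, 3, 6, 7, 10, 5, 11, 2, 9, 0, 13]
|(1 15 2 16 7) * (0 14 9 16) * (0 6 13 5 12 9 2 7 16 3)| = 9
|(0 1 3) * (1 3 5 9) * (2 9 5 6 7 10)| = 6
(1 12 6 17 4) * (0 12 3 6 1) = [12, 3, 2, 6, 0, 5, 17, 7, 8, 9, 10, 11, 1, 13, 14, 15, 16, 4] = (0 12 1 3 6 17 4)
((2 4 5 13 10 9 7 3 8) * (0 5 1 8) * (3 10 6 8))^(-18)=((0 5 13 6 8 2 4 1 3)(7 10 9))^(-18)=(13)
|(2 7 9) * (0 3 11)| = 3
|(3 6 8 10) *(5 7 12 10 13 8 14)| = |(3 6 14 5 7 12 10)(8 13)| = 14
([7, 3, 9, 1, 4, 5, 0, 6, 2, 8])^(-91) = [6, 3, 8, 1, 4, 5, 7, 0, 9, 2]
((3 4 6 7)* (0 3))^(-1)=(0 7 6 4 3)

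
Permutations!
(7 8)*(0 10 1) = (0 10 1)(7 8) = [10, 0, 2, 3, 4, 5, 6, 8, 7, 9, 1]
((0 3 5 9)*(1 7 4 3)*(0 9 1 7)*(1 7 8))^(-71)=(9)(0 8 1)(3 5 7 4)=((9)(0 8 1)(3 5 7 4))^(-71)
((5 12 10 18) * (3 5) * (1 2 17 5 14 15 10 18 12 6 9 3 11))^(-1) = (1 11 18 12 10 15 14 3 9 6 5 17 2)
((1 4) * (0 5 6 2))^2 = (0 6)(2 5)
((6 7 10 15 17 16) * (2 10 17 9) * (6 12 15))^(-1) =((2 10 6 7 17 16 12 15 9))^(-1) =(2 9 15 12 16 17 7 6 10)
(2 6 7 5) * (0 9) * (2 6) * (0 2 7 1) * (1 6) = (0 9 2 7 5 1) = [9, 0, 7, 3, 4, 1, 6, 5, 8, 2]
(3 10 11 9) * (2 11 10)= (2 11 9 3)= [0, 1, 11, 2, 4, 5, 6, 7, 8, 3, 10, 9]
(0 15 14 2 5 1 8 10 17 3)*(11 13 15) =(0 11 13 15 14 2 5 1 8 10 17 3) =[11, 8, 5, 0, 4, 1, 6, 7, 10, 9, 17, 13, 12, 15, 2, 14, 16, 3]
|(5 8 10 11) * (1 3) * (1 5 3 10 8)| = 5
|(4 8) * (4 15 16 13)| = |(4 8 15 16 13)| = 5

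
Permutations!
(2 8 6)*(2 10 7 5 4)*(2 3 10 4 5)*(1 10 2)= (1 10 7)(2 8 6 4 3)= [0, 10, 8, 2, 3, 5, 4, 1, 6, 9, 7]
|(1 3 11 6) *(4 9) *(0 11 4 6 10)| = 15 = |(0 11 10)(1 3 4 9 6)|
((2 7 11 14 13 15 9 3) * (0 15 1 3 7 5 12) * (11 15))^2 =((0 11 14 13 1 3 2 5 12)(7 15 9))^2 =(0 14 1 2 12 11 13 3 5)(7 9 15)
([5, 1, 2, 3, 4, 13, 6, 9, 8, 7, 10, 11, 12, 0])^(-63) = (13)(7 9)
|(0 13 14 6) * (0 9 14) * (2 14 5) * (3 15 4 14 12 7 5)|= 12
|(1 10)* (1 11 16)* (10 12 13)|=|(1 12 13 10 11 16)|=6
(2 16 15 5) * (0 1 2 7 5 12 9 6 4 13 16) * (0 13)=(0 1 2 13 16 15 12 9 6 4)(5 7)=[1, 2, 13, 3, 0, 7, 4, 5, 8, 6, 10, 11, 9, 16, 14, 12, 15]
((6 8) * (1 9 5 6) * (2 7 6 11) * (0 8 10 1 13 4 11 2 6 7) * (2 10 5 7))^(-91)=(0 6 7 4 1 8 5 2 11 9 13 10)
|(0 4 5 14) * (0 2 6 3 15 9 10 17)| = 11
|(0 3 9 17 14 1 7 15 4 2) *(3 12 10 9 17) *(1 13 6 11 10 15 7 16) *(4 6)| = 26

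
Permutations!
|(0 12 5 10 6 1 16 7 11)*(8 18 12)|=11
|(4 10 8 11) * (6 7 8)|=6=|(4 10 6 7 8 11)|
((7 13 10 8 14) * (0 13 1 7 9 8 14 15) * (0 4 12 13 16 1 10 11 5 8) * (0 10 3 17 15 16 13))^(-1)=(0 12 4 15 17 3 7 1 16 8 5 11 13)(9 14 10)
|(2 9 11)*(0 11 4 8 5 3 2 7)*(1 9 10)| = 24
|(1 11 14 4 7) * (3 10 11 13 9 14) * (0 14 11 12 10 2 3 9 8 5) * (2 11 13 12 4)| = |(0 14 2 3 11 9 13 8 5)(1 12 10 4 7)| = 45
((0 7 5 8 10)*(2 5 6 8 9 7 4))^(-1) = ((0 4 2 5 9 7 6 8 10))^(-1) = (0 10 8 6 7 9 5 2 4)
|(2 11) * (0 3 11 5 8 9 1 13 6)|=10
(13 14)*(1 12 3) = (1 12 3)(13 14) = [0, 12, 2, 1, 4, 5, 6, 7, 8, 9, 10, 11, 3, 14, 13]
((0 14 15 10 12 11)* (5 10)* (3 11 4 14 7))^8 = ((0 7 3 11)(4 14 15 5 10 12))^8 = (4 15 10)(5 12 14)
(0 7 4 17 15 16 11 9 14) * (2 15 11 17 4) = (0 7 2 15 16 17 11 9 14) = [7, 1, 15, 3, 4, 5, 6, 2, 8, 14, 10, 9, 12, 13, 0, 16, 17, 11]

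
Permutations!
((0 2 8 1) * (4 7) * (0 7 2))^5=(8)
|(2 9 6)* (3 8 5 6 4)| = |(2 9 4 3 8 5 6)| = 7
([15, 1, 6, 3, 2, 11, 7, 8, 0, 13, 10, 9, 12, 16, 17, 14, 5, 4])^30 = (0 17 6)(2 8 14)(4 7 15)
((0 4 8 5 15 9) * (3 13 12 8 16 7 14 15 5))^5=((0 4 16 7 14 15 9)(3 13 12 8))^5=(0 15 7 4 9 14 16)(3 13 12 8)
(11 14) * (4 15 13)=(4 15 13)(11 14)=[0, 1, 2, 3, 15, 5, 6, 7, 8, 9, 10, 14, 12, 4, 11, 13]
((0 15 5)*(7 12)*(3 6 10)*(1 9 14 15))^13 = ((0 1 9 14 15 5)(3 6 10)(7 12))^13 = (0 1 9 14 15 5)(3 6 10)(7 12)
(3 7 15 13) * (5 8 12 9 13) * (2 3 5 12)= (2 3 7 15 12 9 13 5 8)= [0, 1, 3, 7, 4, 8, 6, 15, 2, 13, 10, 11, 9, 5, 14, 12]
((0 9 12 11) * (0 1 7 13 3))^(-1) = (0 3 13 7 1 11 12 9)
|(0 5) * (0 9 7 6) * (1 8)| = |(0 5 9 7 6)(1 8)| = 10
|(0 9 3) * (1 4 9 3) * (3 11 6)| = |(0 11 6 3)(1 4 9)| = 12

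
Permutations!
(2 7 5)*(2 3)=[0, 1, 7, 2, 4, 3, 6, 5]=(2 7 5 3)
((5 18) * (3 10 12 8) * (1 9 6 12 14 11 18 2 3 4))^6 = ((1 9 6 12 8 4)(2 3 10 14 11 18 5))^6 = (2 5 18 11 14 10 3)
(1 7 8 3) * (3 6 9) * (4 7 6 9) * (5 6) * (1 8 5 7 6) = (1 7 5)(3 8 9)(4 6) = [0, 7, 2, 8, 6, 1, 4, 5, 9, 3]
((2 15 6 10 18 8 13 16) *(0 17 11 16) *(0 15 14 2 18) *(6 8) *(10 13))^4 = (0 18 8 11 13)(6 10 16 15 17)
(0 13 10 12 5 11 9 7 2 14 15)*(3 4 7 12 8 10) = (0 13 3 4 7 2 14 15)(5 11 9 12)(8 10) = [13, 1, 14, 4, 7, 11, 6, 2, 10, 12, 8, 9, 5, 3, 15, 0]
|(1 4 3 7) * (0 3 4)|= |(0 3 7 1)|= 4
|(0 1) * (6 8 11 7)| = 4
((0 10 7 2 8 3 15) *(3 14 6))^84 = (0 2 6)(3 10 8)(7 14 15)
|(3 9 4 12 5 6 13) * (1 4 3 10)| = 14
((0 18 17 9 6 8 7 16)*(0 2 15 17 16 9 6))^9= ((0 18 16 2 15 17 6 8 7 9))^9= (0 9 7 8 6 17 15 2 16 18)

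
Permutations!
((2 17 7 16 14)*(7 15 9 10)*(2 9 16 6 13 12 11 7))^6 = ((2 17 15 16 14 9 10)(6 13 12 11 7))^6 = (2 10 9 14 16 15 17)(6 13 12 11 7)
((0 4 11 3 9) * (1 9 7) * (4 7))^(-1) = (0 9 1 7)(3 11 4)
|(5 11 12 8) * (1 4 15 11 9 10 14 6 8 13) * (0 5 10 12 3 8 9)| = |(0 5)(1 4 15 11 3 8 10 14 6 9 12 13)| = 12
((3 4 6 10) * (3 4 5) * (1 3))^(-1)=(1 5 3)(4 10 6)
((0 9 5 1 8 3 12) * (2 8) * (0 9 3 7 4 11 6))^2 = ((0 3 12 9 5 1 2 8 7 4 11 6))^2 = (0 12 5 2 7 11)(1 8 4 6 3 9)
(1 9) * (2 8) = (1 9)(2 8) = [0, 9, 8, 3, 4, 5, 6, 7, 2, 1]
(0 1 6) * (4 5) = (0 1 6)(4 5) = [1, 6, 2, 3, 5, 4, 0]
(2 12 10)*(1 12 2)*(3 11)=(1 12 10)(3 11)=[0, 12, 2, 11, 4, 5, 6, 7, 8, 9, 1, 3, 10]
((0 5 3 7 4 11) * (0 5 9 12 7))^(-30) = (0 12 4 5)(3 9 7 11)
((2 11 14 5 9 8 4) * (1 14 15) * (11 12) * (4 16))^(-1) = ((1 14 5 9 8 16 4 2 12 11 15))^(-1) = (1 15 11 12 2 4 16 8 9 5 14)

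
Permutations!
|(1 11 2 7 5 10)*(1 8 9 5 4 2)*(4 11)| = 20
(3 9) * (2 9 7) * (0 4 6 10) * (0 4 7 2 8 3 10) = (0 7 8 3 2 9 10 4 6) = [7, 1, 9, 2, 6, 5, 0, 8, 3, 10, 4]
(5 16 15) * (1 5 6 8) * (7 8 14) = [0, 5, 2, 3, 4, 16, 14, 8, 1, 9, 10, 11, 12, 13, 7, 6, 15] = (1 5 16 15 6 14 7 8)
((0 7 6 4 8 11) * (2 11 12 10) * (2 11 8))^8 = ((0 7 6 4 2 8 12 10 11))^8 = (0 11 10 12 8 2 4 6 7)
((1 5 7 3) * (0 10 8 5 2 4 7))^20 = ((0 10 8 5)(1 2 4 7 3))^20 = (10)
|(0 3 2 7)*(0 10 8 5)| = |(0 3 2 7 10 8 5)| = 7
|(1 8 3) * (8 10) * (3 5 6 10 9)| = 12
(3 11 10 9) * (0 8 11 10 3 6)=(0 8 11 3 10 9 6)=[8, 1, 2, 10, 4, 5, 0, 7, 11, 6, 9, 3]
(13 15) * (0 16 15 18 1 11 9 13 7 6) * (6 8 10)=(0 16 15 7 8 10 6)(1 11 9 13 18)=[16, 11, 2, 3, 4, 5, 0, 8, 10, 13, 6, 9, 12, 18, 14, 7, 15, 17, 1]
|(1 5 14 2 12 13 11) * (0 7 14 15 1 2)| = |(0 7 14)(1 5 15)(2 12 13 11)| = 12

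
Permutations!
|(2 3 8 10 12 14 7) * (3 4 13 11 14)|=12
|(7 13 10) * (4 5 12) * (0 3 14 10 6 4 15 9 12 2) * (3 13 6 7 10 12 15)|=42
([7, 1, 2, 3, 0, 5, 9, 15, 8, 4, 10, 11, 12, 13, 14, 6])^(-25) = (0 4 9 6 15 7)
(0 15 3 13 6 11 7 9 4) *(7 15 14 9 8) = (0 14 9 4)(3 13 6 11 15)(7 8) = [14, 1, 2, 13, 0, 5, 11, 8, 7, 4, 10, 15, 12, 6, 9, 3]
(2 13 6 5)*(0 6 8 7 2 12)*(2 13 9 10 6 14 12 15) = (0 14 12)(2 9 10 6 5 15)(7 13 8) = [14, 1, 9, 3, 4, 15, 5, 13, 7, 10, 6, 11, 0, 8, 12, 2]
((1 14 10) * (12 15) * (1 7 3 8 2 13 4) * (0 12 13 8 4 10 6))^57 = ((0 12 15 13 10 7 3 4 1 14 6)(2 8))^57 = (0 15 10 3 1 6 12 13 7 4 14)(2 8)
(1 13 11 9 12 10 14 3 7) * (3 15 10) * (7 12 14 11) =(1 13 7)(3 12)(9 14 15 10 11) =[0, 13, 2, 12, 4, 5, 6, 1, 8, 14, 11, 9, 3, 7, 15, 10]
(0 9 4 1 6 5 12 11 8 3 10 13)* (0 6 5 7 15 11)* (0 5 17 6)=(0 9 4 1 17 6 7 15 11 8 3 10 13)(5 12)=[9, 17, 2, 10, 1, 12, 7, 15, 3, 4, 13, 8, 5, 0, 14, 11, 16, 6]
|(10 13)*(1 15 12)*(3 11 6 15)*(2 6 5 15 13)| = 12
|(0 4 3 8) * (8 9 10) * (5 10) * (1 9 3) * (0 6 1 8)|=|(0 4 8 6 1 9 5 10)|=8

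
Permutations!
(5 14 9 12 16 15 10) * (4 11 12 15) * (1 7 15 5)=(1 7 15 10)(4 11 12 16)(5 14 9)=[0, 7, 2, 3, 11, 14, 6, 15, 8, 5, 1, 12, 16, 13, 9, 10, 4]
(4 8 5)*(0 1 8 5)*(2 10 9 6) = [1, 8, 10, 3, 5, 4, 2, 7, 0, 6, 9] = (0 1 8)(2 10 9 6)(4 5)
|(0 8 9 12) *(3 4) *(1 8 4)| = |(0 4 3 1 8 9 12)| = 7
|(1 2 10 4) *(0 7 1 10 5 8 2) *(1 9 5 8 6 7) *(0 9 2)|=|(0 1 9 5 6 7 2 8)(4 10)|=8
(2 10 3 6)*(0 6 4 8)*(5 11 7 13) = (0 6 2 10 3 4 8)(5 11 7 13) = [6, 1, 10, 4, 8, 11, 2, 13, 0, 9, 3, 7, 12, 5]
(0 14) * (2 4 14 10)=(0 10 2 4 14)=[10, 1, 4, 3, 14, 5, 6, 7, 8, 9, 2, 11, 12, 13, 0]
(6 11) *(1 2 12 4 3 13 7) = (1 2 12 4 3 13 7)(6 11) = [0, 2, 12, 13, 3, 5, 11, 1, 8, 9, 10, 6, 4, 7]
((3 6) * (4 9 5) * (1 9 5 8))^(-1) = (1 8 9)(3 6)(4 5)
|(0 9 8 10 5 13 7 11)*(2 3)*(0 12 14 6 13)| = |(0 9 8 10 5)(2 3)(6 13 7 11 12 14)| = 30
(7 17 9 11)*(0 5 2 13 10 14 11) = (0 5 2 13 10 14 11 7 17 9) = [5, 1, 13, 3, 4, 2, 6, 17, 8, 0, 14, 7, 12, 10, 11, 15, 16, 9]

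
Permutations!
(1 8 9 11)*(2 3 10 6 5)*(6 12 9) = (1 8 6 5 2 3 10 12 9 11) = [0, 8, 3, 10, 4, 2, 5, 7, 6, 11, 12, 1, 9]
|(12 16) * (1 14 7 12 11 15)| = |(1 14 7 12 16 11 15)| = 7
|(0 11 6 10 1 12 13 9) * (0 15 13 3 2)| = |(0 11 6 10 1 12 3 2)(9 15 13)| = 24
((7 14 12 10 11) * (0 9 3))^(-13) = (0 3 9)(7 12 11 14 10)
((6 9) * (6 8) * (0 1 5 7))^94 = (0 5)(1 7)(6 9 8)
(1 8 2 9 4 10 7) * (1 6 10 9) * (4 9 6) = [0, 8, 1, 3, 6, 5, 10, 4, 2, 9, 7] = (1 8 2)(4 6 10 7)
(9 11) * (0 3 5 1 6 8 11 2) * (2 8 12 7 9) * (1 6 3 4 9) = [4, 3, 0, 5, 9, 6, 12, 1, 11, 8, 10, 2, 7] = (0 4 9 8 11 2)(1 3 5 6 12 7)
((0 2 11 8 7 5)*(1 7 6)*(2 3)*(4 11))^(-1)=((0 3 2 4 11 8 6 1 7 5))^(-1)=(0 5 7 1 6 8 11 4 2 3)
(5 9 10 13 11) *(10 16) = (5 9 16 10 13 11) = [0, 1, 2, 3, 4, 9, 6, 7, 8, 16, 13, 5, 12, 11, 14, 15, 10]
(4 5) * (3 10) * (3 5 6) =[0, 1, 2, 10, 6, 4, 3, 7, 8, 9, 5] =(3 10 5 4 6)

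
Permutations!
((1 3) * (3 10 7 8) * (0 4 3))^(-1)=((0 4 3 1 10 7 8))^(-1)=(0 8 7 10 1 3 4)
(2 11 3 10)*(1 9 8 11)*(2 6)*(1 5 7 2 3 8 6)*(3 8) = (1 9 6 8 11 3 10)(2 5 7) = [0, 9, 5, 10, 4, 7, 8, 2, 11, 6, 1, 3]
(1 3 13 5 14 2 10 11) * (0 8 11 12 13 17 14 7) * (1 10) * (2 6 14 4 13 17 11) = (0 8 2 1 3 11 10 12 17 4 13 5 7)(6 14) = [8, 3, 1, 11, 13, 7, 14, 0, 2, 9, 12, 10, 17, 5, 6, 15, 16, 4]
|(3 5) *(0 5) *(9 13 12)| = |(0 5 3)(9 13 12)| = 3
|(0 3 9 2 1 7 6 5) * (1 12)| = 9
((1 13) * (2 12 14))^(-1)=((1 13)(2 12 14))^(-1)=(1 13)(2 14 12)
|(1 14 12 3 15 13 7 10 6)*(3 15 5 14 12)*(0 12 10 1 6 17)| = 24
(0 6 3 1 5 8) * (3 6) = [3, 5, 2, 1, 4, 8, 6, 7, 0] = (0 3 1 5 8)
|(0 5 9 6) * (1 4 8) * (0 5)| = 3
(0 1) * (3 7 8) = (0 1)(3 7 8) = [1, 0, 2, 7, 4, 5, 6, 8, 3]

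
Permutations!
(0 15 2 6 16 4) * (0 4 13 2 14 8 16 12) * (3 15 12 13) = (0 12)(2 6 13)(3 15 14 8 16) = [12, 1, 6, 15, 4, 5, 13, 7, 16, 9, 10, 11, 0, 2, 8, 14, 3]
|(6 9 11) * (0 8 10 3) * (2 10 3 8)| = |(0 2 10 8 3)(6 9 11)| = 15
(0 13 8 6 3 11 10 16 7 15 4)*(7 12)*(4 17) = [13, 1, 2, 11, 0, 5, 3, 15, 6, 9, 16, 10, 7, 8, 14, 17, 12, 4] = (0 13 8 6 3 11 10 16 12 7 15 17 4)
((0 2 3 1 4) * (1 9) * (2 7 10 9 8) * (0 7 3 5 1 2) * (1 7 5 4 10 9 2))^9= ((0 3 8)(1 10 2 4 5 7 9))^9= (1 2 5 9 10 4 7)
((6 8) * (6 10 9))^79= ((6 8 10 9))^79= (6 9 10 8)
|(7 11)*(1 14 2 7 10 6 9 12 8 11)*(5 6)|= 28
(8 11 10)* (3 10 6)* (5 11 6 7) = (3 10 8 6)(5 11 7) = [0, 1, 2, 10, 4, 11, 3, 5, 6, 9, 8, 7]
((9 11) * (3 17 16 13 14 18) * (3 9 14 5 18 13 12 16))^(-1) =((3 17)(5 18 9 11 14 13)(12 16))^(-1) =(3 17)(5 13 14 11 9 18)(12 16)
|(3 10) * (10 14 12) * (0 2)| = |(0 2)(3 14 12 10)| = 4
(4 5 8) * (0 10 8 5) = (0 10 8 4) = [10, 1, 2, 3, 0, 5, 6, 7, 4, 9, 8]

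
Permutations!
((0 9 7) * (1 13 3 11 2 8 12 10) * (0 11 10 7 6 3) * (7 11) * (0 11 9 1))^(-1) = (0 10 3 6 9 12 8 2 11 13 1)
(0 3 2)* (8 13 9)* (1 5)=[3, 5, 0, 2, 4, 1, 6, 7, 13, 8, 10, 11, 12, 9]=(0 3 2)(1 5)(8 13 9)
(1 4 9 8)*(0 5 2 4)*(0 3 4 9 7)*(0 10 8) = [5, 3, 9, 4, 7, 2, 6, 10, 1, 0, 8] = (0 5 2 9)(1 3 4 7 10 8)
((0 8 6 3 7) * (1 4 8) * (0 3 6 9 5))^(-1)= (0 5 9 8 4 1)(3 7)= ((0 1 4 8 9 5)(3 7))^(-1)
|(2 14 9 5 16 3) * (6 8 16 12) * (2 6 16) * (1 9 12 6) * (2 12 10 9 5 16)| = |(1 5 6 8 12 2 14 10 9 16 3)| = 11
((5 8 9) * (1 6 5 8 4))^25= ((1 6 5 4)(8 9))^25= (1 6 5 4)(8 9)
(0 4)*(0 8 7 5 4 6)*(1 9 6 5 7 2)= (0 5 4 8 2 1 9 6)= [5, 9, 1, 3, 8, 4, 0, 7, 2, 6]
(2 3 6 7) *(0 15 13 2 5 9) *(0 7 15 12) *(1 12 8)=[8, 12, 3, 6, 4, 9, 15, 5, 1, 7, 10, 11, 0, 2, 14, 13]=(0 8 1 12)(2 3 6 15 13)(5 9 7)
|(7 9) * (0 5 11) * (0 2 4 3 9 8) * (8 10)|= |(0 5 11 2 4 3 9 7 10 8)|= 10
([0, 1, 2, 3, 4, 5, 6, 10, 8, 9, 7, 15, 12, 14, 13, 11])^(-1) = [0, 1, 2, 3, 4, 5, 6, 10, 8, 9, 7, 15, 12, 14, 13, 11]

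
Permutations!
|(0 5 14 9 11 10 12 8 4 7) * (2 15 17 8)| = |(0 5 14 9 11 10 12 2 15 17 8 4 7)| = 13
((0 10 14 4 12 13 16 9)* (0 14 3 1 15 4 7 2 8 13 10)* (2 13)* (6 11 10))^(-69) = (1 12 10 15 6 3 4 11)(2 8)(7 13 16 9 14) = ((1 15 4 12 6 11 10 3)(2 8)(7 13 16 9 14))^(-69)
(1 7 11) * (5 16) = (1 7 11)(5 16) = [0, 7, 2, 3, 4, 16, 6, 11, 8, 9, 10, 1, 12, 13, 14, 15, 5]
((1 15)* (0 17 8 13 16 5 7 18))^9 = (0 17 8 13 16 5 7 18)(1 15) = ((0 17 8 13 16 5 7 18)(1 15))^9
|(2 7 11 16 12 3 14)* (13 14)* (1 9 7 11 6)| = 28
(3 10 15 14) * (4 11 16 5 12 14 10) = [0, 1, 2, 4, 11, 12, 6, 7, 8, 9, 15, 16, 14, 13, 3, 10, 5] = (3 4 11 16 5 12 14)(10 15)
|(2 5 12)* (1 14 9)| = |(1 14 9)(2 5 12)| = 3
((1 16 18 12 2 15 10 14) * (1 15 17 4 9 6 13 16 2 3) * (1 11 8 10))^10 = (1 3 9 14 18 17 8 13)(2 11 6 15 12 4 10 16)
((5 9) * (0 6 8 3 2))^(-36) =(9)(0 2 3 8 6)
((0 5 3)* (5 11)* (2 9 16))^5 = (0 11 5 3)(2 16 9)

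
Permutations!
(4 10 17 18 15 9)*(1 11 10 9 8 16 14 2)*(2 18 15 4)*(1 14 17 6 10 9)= (1 11 9 2 14 18 4)(6 10)(8 16 17 15)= [0, 11, 14, 3, 1, 5, 10, 7, 16, 2, 6, 9, 12, 13, 18, 8, 17, 15, 4]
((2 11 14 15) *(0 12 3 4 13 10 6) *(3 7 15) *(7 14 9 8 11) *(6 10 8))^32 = (0 14 4 8 9)(2 15 7)(3 13 11 6 12)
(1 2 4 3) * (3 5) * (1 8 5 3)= (1 2 4 3 8 5)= [0, 2, 4, 8, 3, 1, 6, 7, 5]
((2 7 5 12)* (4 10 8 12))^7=((2 7 5 4 10 8 12))^7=(12)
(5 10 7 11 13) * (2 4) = (2 4)(5 10 7 11 13) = [0, 1, 4, 3, 2, 10, 6, 11, 8, 9, 7, 13, 12, 5]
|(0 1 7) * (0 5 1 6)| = 6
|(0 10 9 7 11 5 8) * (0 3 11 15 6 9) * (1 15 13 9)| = 12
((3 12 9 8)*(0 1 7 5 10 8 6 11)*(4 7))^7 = ((0 1 4 7 5 10 8 3 12 9 6 11))^7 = (0 3 4 9 5 11 8 1 12 7 6 10)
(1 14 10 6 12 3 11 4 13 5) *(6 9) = [0, 14, 2, 11, 13, 1, 12, 7, 8, 6, 9, 4, 3, 5, 10] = (1 14 10 9 6 12 3 11 4 13 5)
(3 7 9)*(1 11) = [0, 11, 2, 7, 4, 5, 6, 9, 8, 3, 10, 1] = (1 11)(3 7 9)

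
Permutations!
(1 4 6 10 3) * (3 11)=(1 4 6 10 11 3)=[0, 4, 2, 1, 6, 5, 10, 7, 8, 9, 11, 3]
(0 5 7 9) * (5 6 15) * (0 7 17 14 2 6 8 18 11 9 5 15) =(0 8 18 11 9 7 5 17 14 2 6) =[8, 1, 6, 3, 4, 17, 0, 5, 18, 7, 10, 9, 12, 13, 2, 15, 16, 14, 11]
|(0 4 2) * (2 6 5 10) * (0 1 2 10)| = 4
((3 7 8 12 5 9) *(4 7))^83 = (3 9 5 12 8 7 4)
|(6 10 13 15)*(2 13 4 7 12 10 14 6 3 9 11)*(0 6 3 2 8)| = 84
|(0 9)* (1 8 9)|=|(0 1 8 9)|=4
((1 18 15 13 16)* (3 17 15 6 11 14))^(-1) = (1 16 13 15 17 3 14 11 6 18)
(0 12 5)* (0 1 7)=(0 12 5 1 7)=[12, 7, 2, 3, 4, 1, 6, 0, 8, 9, 10, 11, 5]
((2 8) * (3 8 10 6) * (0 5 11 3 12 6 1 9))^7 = (0 1 2 3 5 9 10 8 11)(6 12)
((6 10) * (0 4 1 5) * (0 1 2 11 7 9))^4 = (0 7 2)(4 9 11)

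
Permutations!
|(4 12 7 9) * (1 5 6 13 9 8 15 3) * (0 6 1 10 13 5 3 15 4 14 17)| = |(0 6 5 1 3 10 13 9 14 17)(4 12 7 8)| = 20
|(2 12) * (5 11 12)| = 4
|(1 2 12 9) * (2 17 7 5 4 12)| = 7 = |(1 17 7 5 4 12 9)|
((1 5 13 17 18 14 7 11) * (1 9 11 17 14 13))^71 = (1 5)(7 17 18 13 14)(9 11)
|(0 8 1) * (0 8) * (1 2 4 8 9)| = 6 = |(1 9)(2 4 8)|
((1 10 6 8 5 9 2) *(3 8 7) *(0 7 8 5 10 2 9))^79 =((0 7 3 5)(1 2)(6 8 10))^79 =(0 5 3 7)(1 2)(6 8 10)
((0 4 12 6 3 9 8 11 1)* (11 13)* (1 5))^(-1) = ((0 4 12 6 3 9 8 13 11 5 1))^(-1) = (0 1 5 11 13 8 9 3 6 12 4)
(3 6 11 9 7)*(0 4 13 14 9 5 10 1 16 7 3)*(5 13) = (0 4 5 10 1 16 7)(3 6 11 13 14 9) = [4, 16, 2, 6, 5, 10, 11, 0, 8, 3, 1, 13, 12, 14, 9, 15, 7]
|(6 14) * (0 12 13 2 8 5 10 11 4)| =|(0 12 13 2 8 5 10 11 4)(6 14)| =18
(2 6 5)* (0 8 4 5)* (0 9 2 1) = (0 8 4 5 1)(2 6 9) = [8, 0, 6, 3, 5, 1, 9, 7, 4, 2]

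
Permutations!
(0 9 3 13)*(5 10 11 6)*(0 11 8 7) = (0 9 3 13 11 6 5 10 8 7) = [9, 1, 2, 13, 4, 10, 5, 0, 7, 3, 8, 6, 12, 11]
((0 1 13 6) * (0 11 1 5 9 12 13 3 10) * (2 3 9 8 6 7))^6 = ((0 5 8 6 11 1 9 12 13 7 2 3 10))^6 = (0 9 10 1 3 11 2 6 7 8 13 5 12)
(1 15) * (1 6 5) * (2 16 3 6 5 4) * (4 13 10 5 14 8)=(1 15 14 8 4 2 16 3 6 13 10 5)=[0, 15, 16, 6, 2, 1, 13, 7, 4, 9, 5, 11, 12, 10, 8, 14, 3]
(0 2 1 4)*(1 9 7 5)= (0 2 9 7 5 1 4)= [2, 4, 9, 3, 0, 1, 6, 5, 8, 7]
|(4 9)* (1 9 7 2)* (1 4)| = 6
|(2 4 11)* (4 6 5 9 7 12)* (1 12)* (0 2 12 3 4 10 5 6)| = |(0 2)(1 3 4 11 12 10 5 9 7)| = 18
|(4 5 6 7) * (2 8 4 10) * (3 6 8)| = |(2 3 6 7 10)(4 5 8)| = 15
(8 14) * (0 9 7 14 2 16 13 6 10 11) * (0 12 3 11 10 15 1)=(0 9 7 14 8 2 16 13 6 15 1)(3 11 12)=[9, 0, 16, 11, 4, 5, 15, 14, 2, 7, 10, 12, 3, 6, 8, 1, 13]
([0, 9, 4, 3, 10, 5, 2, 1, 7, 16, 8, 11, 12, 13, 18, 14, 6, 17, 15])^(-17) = [0, 9, 4, 3, 10, 5, 2, 1, 7, 16, 8, 11, 12, 13, 18, 14, 6, 17, 15]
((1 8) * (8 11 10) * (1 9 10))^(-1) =(1 11)(8 10 9) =((1 11)(8 9 10))^(-1)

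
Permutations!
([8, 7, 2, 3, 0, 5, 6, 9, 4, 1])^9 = (9)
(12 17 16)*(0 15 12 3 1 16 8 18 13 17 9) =(0 15 12 9)(1 16 3)(8 18 13 17) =[15, 16, 2, 1, 4, 5, 6, 7, 18, 0, 10, 11, 9, 17, 14, 12, 3, 8, 13]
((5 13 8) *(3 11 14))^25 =((3 11 14)(5 13 8))^25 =(3 11 14)(5 13 8)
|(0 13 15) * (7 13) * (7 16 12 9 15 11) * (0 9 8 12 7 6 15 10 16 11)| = |(0 11 6 15 9 10 16 7 13)(8 12)| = 18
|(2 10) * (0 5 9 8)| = |(0 5 9 8)(2 10)| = 4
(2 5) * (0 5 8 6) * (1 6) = (0 5 2 8 1 6) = [5, 6, 8, 3, 4, 2, 0, 7, 1]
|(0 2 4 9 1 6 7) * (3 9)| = |(0 2 4 3 9 1 6 7)| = 8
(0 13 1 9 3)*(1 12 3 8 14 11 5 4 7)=(0 13 12 3)(1 9 8 14 11 5 4 7)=[13, 9, 2, 0, 7, 4, 6, 1, 14, 8, 10, 5, 3, 12, 11]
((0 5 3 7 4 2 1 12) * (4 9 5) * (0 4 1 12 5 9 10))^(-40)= (0 5 7)(1 3 10)(2 4 12)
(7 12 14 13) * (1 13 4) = (1 13 7 12 14 4) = [0, 13, 2, 3, 1, 5, 6, 12, 8, 9, 10, 11, 14, 7, 4]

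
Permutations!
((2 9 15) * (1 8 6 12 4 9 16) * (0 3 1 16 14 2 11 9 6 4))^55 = (16)(0 12 6 4 8 1 3)(2 14)(9 15 11)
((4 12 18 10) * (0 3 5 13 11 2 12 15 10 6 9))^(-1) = (0 9 6 18 12 2 11 13 5 3)(4 10 15)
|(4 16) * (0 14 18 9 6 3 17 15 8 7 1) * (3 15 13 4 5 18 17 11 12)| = 42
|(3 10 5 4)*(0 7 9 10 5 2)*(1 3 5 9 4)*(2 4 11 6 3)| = 11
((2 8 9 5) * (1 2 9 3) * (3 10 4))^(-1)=((1 2 8 10 4 3)(5 9))^(-1)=(1 3 4 10 8 2)(5 9)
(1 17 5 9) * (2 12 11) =(1 17 5 9)(2 12 11) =[0, 17, 12, 3, 4, 9, 6, 7, 8, 1, 10, 2, 11, 13, 14, 15, 16, 5]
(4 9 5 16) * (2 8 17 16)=(2 8 17 16 4 9 5)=[0, 1, 8, 3, 9, 2, 6, 7, 17, 5, 10, 11, 12, 13, 14, 15, 4, 16]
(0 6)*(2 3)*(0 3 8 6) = (2 8 6 3) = [0, 1, 8, 2, 4, 5, 3, 7, 6]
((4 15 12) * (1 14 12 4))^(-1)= (1 12 14)(4 15)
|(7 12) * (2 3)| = 2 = |(2 3)(7 12)|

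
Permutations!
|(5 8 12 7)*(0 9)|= 4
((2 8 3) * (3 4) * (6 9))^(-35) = ((2 8 4 3)(6 9))^(-35) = (2 8 4 3)(6 9)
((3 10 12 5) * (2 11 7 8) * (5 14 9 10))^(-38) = (2 7)(8 11)(9 12)(10 14)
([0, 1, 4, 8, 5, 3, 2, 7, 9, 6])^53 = (2 8 4 9 5 6 3)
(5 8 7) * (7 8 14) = (5 14 7) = [0, 1, 2, 3, 4, 14, 6, 5, 8, 9, 10, 11, 12, 13, 7]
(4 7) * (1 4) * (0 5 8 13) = (0 5 8 13)(1 4 7) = [5, 4, 2, 3, 7, 8, 6, 1, 13, 9, 10, 11, 12, 0]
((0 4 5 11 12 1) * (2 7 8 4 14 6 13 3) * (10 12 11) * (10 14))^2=(0 12)(1 10)(2 8 5 6 3 7 4 14 13)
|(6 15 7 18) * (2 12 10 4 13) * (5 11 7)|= 30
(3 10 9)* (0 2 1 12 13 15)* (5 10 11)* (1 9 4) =[2, 12, 9, 11, 1, 10, 6, 7, 8, 3, 4, 5, 13, 15, 14, 0] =(0 2 9 3 11 5 10 4 1 12 13 15)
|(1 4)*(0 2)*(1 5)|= |(0 2)(1 4 5)|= 6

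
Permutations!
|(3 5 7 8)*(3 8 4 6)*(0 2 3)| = 7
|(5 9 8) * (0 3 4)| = |(0 3 4)(5 9 8)| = 3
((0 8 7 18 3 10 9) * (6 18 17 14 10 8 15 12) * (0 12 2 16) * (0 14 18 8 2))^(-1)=((0 15)(2 16 14 10 9 12 6 8 7 17 18 3))^(-1)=(0 15)(2 3 18 17 7 8 6 12 9 10 14 16)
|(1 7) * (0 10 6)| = 6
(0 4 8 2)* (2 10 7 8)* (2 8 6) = (0 4 8 10 7 6 2) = [4, 1, 0, 3, 8, 5, 2, 6, 10, 9, 7]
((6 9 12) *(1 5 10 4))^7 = (1 4 10 5)(6 9 12)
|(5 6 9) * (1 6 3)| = 5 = |(1 6 9 5 3)|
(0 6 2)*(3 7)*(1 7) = (0 6 2)(1 7 3) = [6, 7, 0, 1, 4, 5, 2, 3]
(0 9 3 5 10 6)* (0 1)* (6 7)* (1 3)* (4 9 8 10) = (0 8 10 7 6 3 5 4 9 1) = [8, 0, 2, 5, 9, 4, 3, 6, 10, 1, 7]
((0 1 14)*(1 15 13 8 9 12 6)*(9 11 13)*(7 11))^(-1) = (0 14 1 6 12 9 15)(7 8 13 11)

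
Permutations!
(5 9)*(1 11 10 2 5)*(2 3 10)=[0, 11, 5, 10, 4, 9, 6, 7, 8, 1, 3, 2]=(1 11 2 5 9)(3 10)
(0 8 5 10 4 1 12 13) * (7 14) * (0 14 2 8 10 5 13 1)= (0 10 4)(1 12)(2 8 13 14 7)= [10, 12, 8, 3, 0, 5, 6, 2, 13, 9, 4, 11, 1, 14, 7]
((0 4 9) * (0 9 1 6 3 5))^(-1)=((9)(0 4 1 6 3 5))^(-1)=(9)(0 5 3 6 1 4)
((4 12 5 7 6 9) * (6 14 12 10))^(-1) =(4 9 6 10)(5 12 14 7)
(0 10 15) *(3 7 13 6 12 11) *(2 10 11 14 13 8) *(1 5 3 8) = (0 11 8 2 10 15)(1 5 3 7)(6 12 14 13) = [11, 5, 10, 7, 4, 3, 12, 1, 2, 9, 15, 8, 14, 6, 13, 0]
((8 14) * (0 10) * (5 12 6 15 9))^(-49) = ((0 10)(5 12 6 15 9)(8 14))^(-49) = (0 10)(5 12 6 15 9)(8 14)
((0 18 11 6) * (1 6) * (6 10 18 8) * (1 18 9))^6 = ((0 8 6)(1 10 9)(11 18))^6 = (18)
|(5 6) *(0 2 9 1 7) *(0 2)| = |(1 7 2 9)(5 6)| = 4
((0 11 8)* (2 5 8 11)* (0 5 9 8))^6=((11)(0 2 9 8 5))^6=(11)(0 2 9 8 5)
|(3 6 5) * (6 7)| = |(3 7 6 5)| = 4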